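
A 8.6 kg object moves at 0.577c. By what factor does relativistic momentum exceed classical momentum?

p_rel = γmv, p_class = mv
Ratio = γ = 1/√(1 - 0.577²) = 1.224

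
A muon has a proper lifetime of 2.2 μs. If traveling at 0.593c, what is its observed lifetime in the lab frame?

Proper lifetime τ₀ = 2.2 μs
γ = 1/√(1 - 0.593²) = 1.242
τ = γτ₀ = 1.242 × 2.2 μs = 2.732 μs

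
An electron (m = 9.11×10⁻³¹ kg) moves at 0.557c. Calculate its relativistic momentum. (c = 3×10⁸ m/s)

γ = 1/√(1 - 0.557²) = 1.204
v = 0.557 × 3×10⁸ = 1.671×10⁸ m/s
p = γmv = 1.204 × 9.11×10⁻³¹ × 1.671×10⁸ = 1.833×10⁻²² kg·m/s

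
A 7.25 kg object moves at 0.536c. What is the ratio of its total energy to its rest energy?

E = γmc², E₀ = mc²
E/E₀ = γ = 1/√(1 - 0.536²) = 1.185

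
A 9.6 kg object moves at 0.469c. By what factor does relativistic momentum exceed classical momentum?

p_rel = γmv, p_class = mv
Ratio = γ = 1/√(1 - 0.469²) = 1.132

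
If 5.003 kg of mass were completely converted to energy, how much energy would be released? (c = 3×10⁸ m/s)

Using E = mc²:
c² = (3×10⁸)² = 9×10¹⁶ m²/s²
E = 5.003 × 9×10¹⁶ = 4.503×10¹⁷ J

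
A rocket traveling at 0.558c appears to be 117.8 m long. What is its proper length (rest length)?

Contracted length L = 117.8 m
γ = 1/√(1 - 0.558²) = 1.2051
L₀ = γL = 1.2051 × 117.8 = 142.0 m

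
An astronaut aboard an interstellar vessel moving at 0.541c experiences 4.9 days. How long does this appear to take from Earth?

Proper time Δt₀ = 4.9 days
γ = 1/√(1 - 0.541²) = 1.189
Δt = γΔt₀ = 1.189 × 4.9 = 5.826 days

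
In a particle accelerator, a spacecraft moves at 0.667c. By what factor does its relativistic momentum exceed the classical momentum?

p_rel = γmv, p_class = mv
Ratio = γ = 1/√(1 - 0.667²)
= 1/√(0.555111) = 1.342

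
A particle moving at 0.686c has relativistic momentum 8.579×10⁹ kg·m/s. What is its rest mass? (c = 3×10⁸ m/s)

γ = 1/√(1 - 0.686²) = 1.3744
v = 0.686 × 3×10⁸ = 2.058×10⁸ m/s
m = p/(γv) = 8.579×10⁹/(1.3744 × 2.058×10⁸) = 30.33 kg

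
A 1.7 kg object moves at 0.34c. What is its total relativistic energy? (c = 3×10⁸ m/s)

γ = 1/√(1 - 0.34²) = 1.0633
mc² = 1.7 × (3×10⁸)² = 1.530×10¹⁷ J
E = γmc² = 1.0633 × 1.530×10¹⁷ = 1.627×10¹⁷ J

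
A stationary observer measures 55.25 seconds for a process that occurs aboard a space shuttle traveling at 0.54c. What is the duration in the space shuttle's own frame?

Dilated time Δt = 55.25 seconds
γ = 1/√(1 - 0.54²) = 1.1881
Δt₀ = Δt/γ = 55.25/1.1881 = 46.50 seconds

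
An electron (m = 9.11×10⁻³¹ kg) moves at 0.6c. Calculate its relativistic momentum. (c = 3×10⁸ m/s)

γ = 1/√(1 - 0.6²) = 1.250
v = 0.6 × 3×10⁸ = 1.800×10⁸ m/s
p = γmv = 1.250 × 9.11×10⁻³¹ × 1.800×10⁸ = 2.050×10⁻²² kg·m/s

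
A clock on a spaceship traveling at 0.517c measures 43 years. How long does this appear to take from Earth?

Proper time Δt₀ = 43 years
γ = 1/√(1 - 0.517²) = 1.1682
Δt = γΔt₀ = 1.1682 × 43 = 50.23 years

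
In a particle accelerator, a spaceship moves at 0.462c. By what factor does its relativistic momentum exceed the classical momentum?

p_rel = γmv, p_class = mv
Ratio = γ = 1/√(1 - 0.462²)
= 1/√(0.786556) = 1.128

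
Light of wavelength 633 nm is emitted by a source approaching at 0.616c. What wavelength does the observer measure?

β = 0.616
Wavelength Doppler factor = √(0.384/1.616) = √(0.23762) = 0.4875
λ_obs = 633 × 0.4875 = 308.6 nm (blueshift)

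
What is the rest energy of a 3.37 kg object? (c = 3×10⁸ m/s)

c² = (3×10⁸)² = 9.000×10¹⁶ m²/s²
E₀ = mc² = 3.37 × 9.000×10¹⁶ = 3.033×10¹⁷ J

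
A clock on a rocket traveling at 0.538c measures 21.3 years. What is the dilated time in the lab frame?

Proper time Δt₀ = 21.3 years
γ = 1/√(1 - 0.538²) = 1.1863
Δt = γΔt₀ = 1.1863 × 21.3 = 25.27 years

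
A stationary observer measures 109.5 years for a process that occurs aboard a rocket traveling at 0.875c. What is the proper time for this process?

Dilated time Δt = 109.5 years
γ = 1/√(1 - 0.875²) = 2.0656
Δt₀ = Δt/γ = 109.5/2.0656 = 53.01 years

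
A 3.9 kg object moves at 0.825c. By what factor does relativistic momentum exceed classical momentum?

p_rel = γmv, p_class = mv
Ratio = γ = 1/√(1 - 0.825²) = 1.769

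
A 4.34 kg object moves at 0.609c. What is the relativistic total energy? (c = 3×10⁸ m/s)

γ = 1/√(1 - 0.609²) = 1.261
mc² = 4.34 × (3×10⁸)² = 3.906×10¹⁷ J
E = γmc² = 1.261 × 3.906×10¹⁷ = 4.925×10¹⁷ J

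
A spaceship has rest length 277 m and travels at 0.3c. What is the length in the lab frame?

Proper length L₀ = 277 m
γ = 1/√(1 - 0.3²) = 1.0483
L = L₀/γ = 277/1.0483 = 264.2 m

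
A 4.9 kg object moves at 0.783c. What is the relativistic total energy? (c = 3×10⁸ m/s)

γ = 1/√(1 - 0.783²) = 1.6077
mc² = 4.9 × (3×10⁸)² = 4.410×10¹⁷ J
E = γmc² = 1.6077 × 4.410×10¹⁷ = 7.090×10¹⁷ J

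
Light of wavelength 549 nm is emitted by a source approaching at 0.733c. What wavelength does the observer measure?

β = 0.733
Wavelength Doppler factor = √(0.267/1.733) = √(0.15407) = 0.3925
λ_obs = 549 × 0.3925 = 215.5 nm (blueshift)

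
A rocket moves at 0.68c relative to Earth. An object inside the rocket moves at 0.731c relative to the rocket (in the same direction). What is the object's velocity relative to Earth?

u = (u' + v)/(1 + u'v/c²)
Numerator: 0.731 + 0.68 = 1.411
Denominator: 1 + 0.49708 = 1.49708
u = 1.411/1.49708 = 0.9425c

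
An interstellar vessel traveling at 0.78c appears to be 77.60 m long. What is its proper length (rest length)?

Contracted length L = 77.60 m
γ = 1/√(1 - 0.78²) = 1.598
L₀ = γL = 1.598 × 77.60 = 124.0 m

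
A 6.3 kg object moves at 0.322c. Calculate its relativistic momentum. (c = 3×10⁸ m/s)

γ = 1/√(1 - 0.322²) = 1.0563
v = 0.322 × 3×10⁸ = 9.660×10⁷ m/s
p = γmv = 1.0563 × 6.3 × 9.660×10⁷ = 6.428×10⁸ kg·m/s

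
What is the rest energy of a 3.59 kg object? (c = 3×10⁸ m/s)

c² = (3×10⁸)² = 9.000×10¹⁶ m²/s²
E₀ = mc² = 3.59 × 9.000×10¹⁶ = 3.231×10¹⁷ J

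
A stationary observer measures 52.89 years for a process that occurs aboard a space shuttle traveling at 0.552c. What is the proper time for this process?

Dilated time Δt = 52.89 years
γ = 1/√(1 - 0.552²) = 1.1993
Δt₀ = Δt/γ = 52.89/1.1993 = 44.10 years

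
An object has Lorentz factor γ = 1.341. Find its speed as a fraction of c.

From γ = 1/√(1 - v²/c²):
1/γ² = 1/1.341² = 0.5561
v²/c² = 1 - 0.5561 = 0.4439
v/c = √(0.4439) = 0.6663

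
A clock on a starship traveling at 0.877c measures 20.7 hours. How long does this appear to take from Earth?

Proper time Δt₀ = 20.7 hours
γ = 1/√(1 - 0.877²) = 2.081
Δt = γΔt₀ = 2.081 × 20.7 = 43.08 hours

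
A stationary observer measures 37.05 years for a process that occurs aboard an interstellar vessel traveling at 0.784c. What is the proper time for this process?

Dilated time Δt = 37.05 years
γ = 1/√(1 - 0.784²) = 1.611
Δt₀ = Δt/γ = 37.05/1.611 = 23.00 years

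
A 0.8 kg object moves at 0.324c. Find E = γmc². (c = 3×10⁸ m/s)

γ = 1/√(1 - 0.324²) = 1.05702
mc² = 0.8 × (3×10⁸)² = 7.200×10¹⁶ J
E = γmc² = 1.05702 × 7.200×10¹⁶ = 7.611×10¹⁶ J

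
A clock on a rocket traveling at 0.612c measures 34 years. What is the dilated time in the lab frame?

Proper time Δt₀ = 34 years
γ = 1/√(1 - 0.612²) = 1.2644
Δt = γΔt₀ = 1.2644 × 34 = 42.99 years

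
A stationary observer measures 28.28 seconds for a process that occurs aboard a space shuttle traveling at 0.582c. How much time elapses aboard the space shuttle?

Dilated time Δt = 28.28 seconds
γ = 1/√(1 - 0.582²) = 1.2297
Δt₀ = Δt/γ = 28.28/1.2297 = 23.00 seconds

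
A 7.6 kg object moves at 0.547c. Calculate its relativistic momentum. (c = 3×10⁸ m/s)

γ = 1/√(1 - 0.547²) = 1.195
v = 0.547 × 3×10⁸ = 1.641×10⁸ m/s
p = γmv = 1.195 × 7.6 × 1.641×10⁸ = 1.490×10⁹ kg·m/s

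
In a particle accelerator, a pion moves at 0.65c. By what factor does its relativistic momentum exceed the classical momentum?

p_rel = γmv, p_class = mv
Ratio = γ = 1/√(1 - 0.65²)
= 1/√(0.5775) = 1.316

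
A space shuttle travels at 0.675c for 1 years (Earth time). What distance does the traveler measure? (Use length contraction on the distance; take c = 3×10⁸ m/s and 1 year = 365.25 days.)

Earth distance: d = v × t = 0.675c × 1 yr = 6.3904×10¹⁵ m
γ = 1.3553
d' = d/γ = 6.3904×10¹⁵/1.3553 = 4.715×10¹⁵ m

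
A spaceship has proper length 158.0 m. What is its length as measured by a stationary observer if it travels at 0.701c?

Proper length L₀ = 158.0 m
γ = 1/√(1 - 0.701²) = 1.402
L = L₀/γ = 158.0/1.402 = 112.7 m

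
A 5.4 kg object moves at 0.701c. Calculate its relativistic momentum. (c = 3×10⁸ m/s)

γ = 1/√(1 - 0.701²) = 1.402
v = 0.701 × 3×10⁸ = 2.103×10⁸ m/s
p = γmv = 1.402 × 5.4 × 2.103×10⁸ = 1.592×10⁹ kg·m/s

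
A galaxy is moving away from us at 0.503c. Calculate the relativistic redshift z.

β = 0.503
(1+β)/(1-β) = 1.503/0.497 = 3.024
√(3.024) = 1.739
z = 1.739 - 1 = 0.7390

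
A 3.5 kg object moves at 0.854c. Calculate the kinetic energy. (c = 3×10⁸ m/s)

γ = 1/√(1 - 0.854²) = 1.9221
γ - 1 = 0.9221
KE = (γ-1)mc² = 0.9221 × 3.5 × (3×10⁸)² = 2.905×10¹⁷ J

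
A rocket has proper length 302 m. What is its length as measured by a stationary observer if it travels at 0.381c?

Proper length L₀ = 302 m
γ = 1/√(1 - 0.381²) = 1.0816
L = L₀/γ = 302/1.0816 = 279.2 m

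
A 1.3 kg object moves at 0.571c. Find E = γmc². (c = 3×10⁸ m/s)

γ = 1/√(1 - 0.571²) = 1.218
mc² = 1.3 × (3×10⁸)² = 1.170×10¹⁷ J
E = γmc² = 1.218 × 1.170×10¹⁷ = 1.425×10¹⁷ J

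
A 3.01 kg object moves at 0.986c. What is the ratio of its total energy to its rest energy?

E = γmc², E₀ = mc²
E/E₀ = γ = 1/√(1 - 0.986²) = 5.997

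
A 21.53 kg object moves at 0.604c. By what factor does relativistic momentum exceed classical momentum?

p_rel = γmv, p_class = mv
Ratio = γ = 1/√(1 - 0.604²) = 1.255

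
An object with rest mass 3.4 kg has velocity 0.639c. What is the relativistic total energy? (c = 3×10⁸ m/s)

γ = 1/√(1 - 0.639²) = 1.300
mc² = 3.4 × (3×10⁸)² = 3.060×10¹⁷ J
E = γmc² = 1.300 × 3.060×10¹⁷ = 3.978×10¹⁷ J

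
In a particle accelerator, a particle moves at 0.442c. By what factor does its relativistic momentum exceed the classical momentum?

p_rel = γmv, p_class = mv
Ratio = γ = 1/√(1 - 0.442²)
= 1/√(0.804636) = 1.115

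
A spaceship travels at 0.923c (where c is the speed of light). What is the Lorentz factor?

v/c = 0.923, so (v/c)² = 0.851929
1 - (v/c)² = 0.148071
γ = 1/√(0.148071) = 2.599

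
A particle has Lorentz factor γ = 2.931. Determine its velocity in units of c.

From γ = 1/√(1 - v²/c²):
1/γ² = 1/2.931² = 0.1164
v²/c² = 1 - 0.1164 = 0.8836
v/c = √(0.8836) = 0.9400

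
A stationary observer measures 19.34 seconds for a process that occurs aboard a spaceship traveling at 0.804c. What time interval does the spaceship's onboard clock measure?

Dilated time Δt = 19.34 seconds
γ = 1/√(1 - 0.804²) = 1.682
Δt₀ = Δt/γ = 19.34/1.682 = 11.50 seconds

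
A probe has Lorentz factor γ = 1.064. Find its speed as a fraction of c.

From γ = 1/√(1 - v²/c²):
1/γ² = 1/1.064² = 0.8833
v²/c² = 1 - 0.8833 = 0.1167
v/c = √(0.1167) = 0.3416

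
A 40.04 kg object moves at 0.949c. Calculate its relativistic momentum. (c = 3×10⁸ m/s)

γ = 1/√(1 - 0.949²) = 3.172
v = 0.949 × 3×10⁸ = 2.847×10⁸ m/s
p = γmv = 3.172 × 40.04 × 2.847×10⁸ = 3.616×10¹⁰ kg·m/s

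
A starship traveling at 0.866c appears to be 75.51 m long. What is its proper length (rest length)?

Contracted length L = 75.51 m
γ = 1/√(1 - 0.866²) = 2.000
L₀ = γL = 2.000 × 75.51 = 151.0 m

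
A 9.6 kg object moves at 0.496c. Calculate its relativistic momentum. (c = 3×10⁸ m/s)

γ = 1/√(1 - 0.496²) = 1.1516
v = 0.496 × 3×10⁸ = 1.488×10⁸ m/s
p = γmv = 1.1516 × 9.6 × 1.488×10⁸ = 1.645×10⁹ kg·m/s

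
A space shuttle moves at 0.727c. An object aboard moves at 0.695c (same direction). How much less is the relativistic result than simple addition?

Classical: u' + v = 0.695 + 0.727 = 1.422c
Relativistic: u = (0.695 + 0.727)/(1 + 0.505265) = 1.422/1.505265 = 0.9447c
Difference: 1.422 - 0.9447 = 0.4773c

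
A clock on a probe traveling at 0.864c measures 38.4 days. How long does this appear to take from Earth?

Proper time Δt₀ = 38.4 days
γ = 1/√(1 - 0.864²) = 1.9861
Δt = γΔt₀ = 1.9861 × 38.4 = 76.27 days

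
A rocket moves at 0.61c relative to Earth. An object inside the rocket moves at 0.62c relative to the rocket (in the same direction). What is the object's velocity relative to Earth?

u = (u' + v)/(1 + u'v/c²)
Numerator: 0.62 + 0.61 = 1.23
Denominator: 1 + 0.3782 = 1.3782
u = 1.23/1.3782 = 0.8925c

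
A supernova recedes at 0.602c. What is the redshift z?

β = 0.602
(1+β)/(1-β) = 1.602/0.398 = 4.025
√(4.025) = 2.006
z = 2.006 - 1 = 1.006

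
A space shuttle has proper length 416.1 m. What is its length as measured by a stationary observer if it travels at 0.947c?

Proper length L₀ = 416.1 m
γ = 1/√(1 - 0.947²) = 3.113
L = L₀/γ = 416.1/3.113 = 133.7 m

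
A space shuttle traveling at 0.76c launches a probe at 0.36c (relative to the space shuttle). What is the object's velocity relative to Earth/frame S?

u = (u' + v)/(1 + u'v/c²)
Numerator: 0.36 + 0.76 = 1.12
Denominator: 1 + 0.2736 = 1.2736
u = 1.12/1.2736 = 0.8794c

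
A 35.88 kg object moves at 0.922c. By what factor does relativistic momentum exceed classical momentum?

p_rel = γmv, p_class = mv
Ratio = γ = 1/√(1 - 0.922²) = 2.583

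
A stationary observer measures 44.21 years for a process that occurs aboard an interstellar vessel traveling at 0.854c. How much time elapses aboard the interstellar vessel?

Dilated time Δt = 44.21 years
γ = 1/√(1 - 0.854²) = 1.922
Δt₀ = Δt/γ = 44.21/1.922 = 23.00 years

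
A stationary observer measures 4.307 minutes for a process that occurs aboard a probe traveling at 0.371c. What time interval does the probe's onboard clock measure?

Dilated time Δt = 4.307 minutes
γ = 1/√(1 - 0.371²) = 1.07685
Δt₀ = Δt/γ = 4.307/1.07685 = 4.000 minutes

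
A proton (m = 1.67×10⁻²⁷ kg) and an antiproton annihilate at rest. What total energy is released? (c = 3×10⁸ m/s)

Both particles have the same rest mass, so total mass = 2m
E = 2m·c² = 2 × 1.67×10⁻²⁷ × (3×10⁸)²
= 2 × 1.67×10⁻²⁷ × 9×10¹⁶
= 3.006×10⁻¹⁰ J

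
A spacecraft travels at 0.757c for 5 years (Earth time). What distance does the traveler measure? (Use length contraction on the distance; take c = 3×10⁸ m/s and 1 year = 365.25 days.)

Earth distance: d = v × t = 0.757c × 5 yr = 3.5834×10¹⁶ m
γ = 1.5304
d' = d/γ = 3.5834×10¹⁶/1.5304 = 2.341×10¹⁶ m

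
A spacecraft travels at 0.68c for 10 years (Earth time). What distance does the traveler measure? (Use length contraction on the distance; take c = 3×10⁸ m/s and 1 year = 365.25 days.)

Earth distance: d = v × t = 0.68c × 10 yr = 6.438×10¹⁶ m
γ = 1.364
d' = d/γ = 6.438×10¹⁶/1.364 = 4.720×10¹⁶ m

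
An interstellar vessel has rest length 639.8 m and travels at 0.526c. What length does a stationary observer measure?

Proper length L₀ = 639.8 m
γ = 1/√(1 - 0.526²) = 1.1758
L = L₀/γ = 639.8/1.1758 = 544.1 m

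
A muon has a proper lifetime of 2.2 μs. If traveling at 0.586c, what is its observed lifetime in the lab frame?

Proper lifetime τ₀ = 2.2 μs
γ = 1/√(1 - 0.586²) = 1.234
τ = γτ₀ = 1.234 × 2.2 μs = 2.715 μs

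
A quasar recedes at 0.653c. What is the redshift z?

β = 0.653
(1+β)/(1-β) = 1.653/0.347 = 4.764
√(4.764) = 2.183
z = 2.183 - 1 = 1.183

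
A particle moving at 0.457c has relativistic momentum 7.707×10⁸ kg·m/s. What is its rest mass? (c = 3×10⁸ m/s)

γ = 1/√(1 - 0.457²) = 1.1243
v = 0.457 × 3×10⁸ = 1.371×10⁸ m/s
m = p/(γv) = 7.707×10⁸/(1.1243 × 1.371×10⁸) = 5.000 kg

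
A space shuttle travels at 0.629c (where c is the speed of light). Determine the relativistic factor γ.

v/c = 0.629, so (v/c)² = 0.395641
1 - (v/c)² = 0.604359
γ = 1/√(0.604359) = 1.286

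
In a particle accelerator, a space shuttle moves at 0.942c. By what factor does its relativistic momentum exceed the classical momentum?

p_rel = γmv, p_class = mv
Ratio = γ = 1/√(1 - 0.942²)
= 1/√(0.112636) = 2.980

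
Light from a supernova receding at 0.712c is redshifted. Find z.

β = 0.712
(1+β)/(1-β) = 1.712/0.288 = 5.944
√(5.944) = 2.438
z = 2.438 - 1 = 1.438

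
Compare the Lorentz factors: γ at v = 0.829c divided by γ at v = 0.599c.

γ₁ = 1/√(1 - 0.829²) = 1.788
γ₂ = 1/√(1 - 0.599²) = 1.249
γ₁/γ₂ = 1.788/1.249 = 1.432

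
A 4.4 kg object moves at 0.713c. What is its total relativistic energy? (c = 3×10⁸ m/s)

γ = 1/√(1 - 0.713²) = 1.4262
mc² = 4.4 × (3×10⁸)² = 3.960×10¹⁷ J
E = γmc² = 1.4262 × 3.960×10¹⁷ = 5.648×10¹⁷ J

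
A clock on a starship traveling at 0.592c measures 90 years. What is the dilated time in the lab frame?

Proper time Δt₀ = 90 years
γ = 1/√(1 - 0.592²) = 1.241
Δt = γΔt₀ = 1.241 × 90 = 111.7 years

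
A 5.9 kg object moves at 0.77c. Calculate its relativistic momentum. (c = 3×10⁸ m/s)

γ = 1/√(1 - 0.77²) = 1.567
v = 0.77 × 3×10⁸ = 2.310×10⁸ m/s
p = γmv = 1.567 × 5.9 × 2.310×10⁸ = 2.136×10⁹ kg·m/s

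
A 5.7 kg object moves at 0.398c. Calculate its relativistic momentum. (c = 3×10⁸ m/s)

γ = 1/√(1 - 0.398²) = 1.0901
v = 0.398 × 3×10⁸ = 1.194×10⁸ m/s
p = γmv = 1.0901 × 5.7 × 1.194×10⁸ = 7.419×10⁸ kg·m/s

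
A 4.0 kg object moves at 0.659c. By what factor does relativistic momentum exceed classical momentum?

p_rel = γmv, p_class = mv
Ratio = γ = 1/√(1 - 0.659²) = 1.330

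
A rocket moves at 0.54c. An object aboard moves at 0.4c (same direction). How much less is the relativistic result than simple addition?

Classical: u' + v = 0.4 + 0.54 = 0.94c
Relativistic: u = (0.4 + 0.54)/(1 + 0.216) = 0.94/1.216 = 0.7730c
Difference: 0.94 - 0.7730 = 0.1670c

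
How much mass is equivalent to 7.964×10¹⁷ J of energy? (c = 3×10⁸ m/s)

From E = mc², we get m = E/c²
c² = (3×10⁸)² = 9×10¹⁶ m²/s²
m = 7.964×10¹⁷ / 9×10¹⁶ = 8.849 kg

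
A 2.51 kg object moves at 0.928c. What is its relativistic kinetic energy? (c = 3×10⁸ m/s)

γ = 1/√(1 - 0.928²) = 2.684
γ - 1 = 1.684
KE = (γ-1)mc² = 1.684 × 2.51 × (3×10⁸)² = 3.804×10¹⁷ J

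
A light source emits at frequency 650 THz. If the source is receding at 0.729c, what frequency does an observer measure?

β = v/c = 0.729
(1-β)/(1+β) = 0.271/1.729 = 0.1567
Doppler factor = √(0.1567) = 0.3959
f_obs = 650 × 0.3959 = 257.3 THz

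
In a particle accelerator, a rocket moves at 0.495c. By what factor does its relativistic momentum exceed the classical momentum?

p_rel = γmv, p_class = mv
Ratio = γ = 1/√(1 - 0.495²)
= 1/√(0.754975) = 1.151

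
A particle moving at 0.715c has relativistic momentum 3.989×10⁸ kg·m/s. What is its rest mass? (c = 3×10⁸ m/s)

γ = 1/√(1 - 0.715²) = 1.430
v = 0.715 × 3×10⁸ = 2.145×10⁸ m/s
m = p/(γv) = 3.989×10⁸/(1.430 × 2.145×10⁸) = 1.300 kg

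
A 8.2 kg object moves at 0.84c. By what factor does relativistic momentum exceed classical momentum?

p_rel = γmv, p_class = mv
Ratio = γ = 1/√(1 - 0.84²) = 1.843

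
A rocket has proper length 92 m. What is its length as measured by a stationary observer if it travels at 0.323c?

Proper length L₀ = 92 m
γ = 1/√(1 - 0.323²) = 1.0566
L = L₀/γ = 92/1.0566 = 87.07 m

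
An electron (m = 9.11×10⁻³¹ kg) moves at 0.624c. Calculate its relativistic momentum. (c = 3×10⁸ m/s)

γ = 1/√(1 - 0.624²) = 1.2797
v = 0.624 × 3×10⁸ = 1.872×10⁸ m/s
p = γmv = 1.2797 × 9.11×10⁻³¹ × 1.872×10⁸ = 2.182×10⁻²² kg·m/s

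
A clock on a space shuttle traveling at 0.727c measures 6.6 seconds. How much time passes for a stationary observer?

Proper time Δt₀ = 6.6 seconds
γ = 1/√(1 - 0.727²) = 1.4564
Δt = γΔt₀ = 1.4564 × 6.6 = 9.612 seconds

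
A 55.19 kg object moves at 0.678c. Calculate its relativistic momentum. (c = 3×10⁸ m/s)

γ = 1/√(1 - 0.678²) = 1.360
v = 0.678 × 3×10⁸ = 2.034×10⁸ m/s
p = γmv = 1.360 × 55.19 × 2.034×10⁸ = 1.527×10¹⁰ kg·m/s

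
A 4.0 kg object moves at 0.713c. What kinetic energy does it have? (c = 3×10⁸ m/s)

γ = 1/√(1 - 0.713²) = 1.4262
γ - 1 = 0.4262
KE = (γ-1)mc² = 0.4262 × 4.0 × (3×10⁸)² = 1.534×10¹⁷ J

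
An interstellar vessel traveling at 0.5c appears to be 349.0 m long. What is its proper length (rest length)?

Contracted length L = 349.0 m
γ = 1/√(1 - 0.5²) = 1.1547
L₀ = γL = 1.1547 × 349.0 = 403.0 m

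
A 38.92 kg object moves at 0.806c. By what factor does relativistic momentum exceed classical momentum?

p_rel = γmv, p_class = mv
Ratio = γ = 1/√(1 - 0.806²) = 1.689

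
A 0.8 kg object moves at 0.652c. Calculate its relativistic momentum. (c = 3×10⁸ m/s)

γ = 1/√(1 - 0.652²) = 1.319
v = 0.652 × 3×10⁸ = 1.956×10⁸ m/s
p = γmv = 1.319 × 0.8 × 1.956×10⁸ = 2.064×10⁸ kg·m/s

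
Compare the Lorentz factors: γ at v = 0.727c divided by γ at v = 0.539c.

γ₁ = 1/√(1 - 0.727²) = 1.456
γ₂ = 1/√(1 - 0.539²) = 1.187
γ₁/γ₂ = 1.456/1.187 = 1.227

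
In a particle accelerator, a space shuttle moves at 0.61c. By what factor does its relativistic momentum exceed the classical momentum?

p_rel = γmv, p_class = mv
Ratio = γ = 1/√(1 - 0.61²)
= 1/√(0.6279) = 1.262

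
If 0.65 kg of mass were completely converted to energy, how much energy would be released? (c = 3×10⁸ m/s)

Using E = mc²:
c² = (3×10⁸)² = 9×10¹⁶ m²/s²
E = 0.65 × 9×10¹⁶ = 5.850×10¹⁶ J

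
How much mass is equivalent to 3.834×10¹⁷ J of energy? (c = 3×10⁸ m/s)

From E = mc², we get m = E/c²
c² = (3×10⁸)² = 9×10¹⁶ m²/s²
m = 3.834×10¹⁷ / 9×10¹⁶ = 4.260 kg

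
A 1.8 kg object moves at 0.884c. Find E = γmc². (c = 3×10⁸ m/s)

γ = 1/√(1 - 0.884²) = 2.139
mc² = 1.8 × (3×10⁸)² = 1.620×10¹⁷ J
E = γmc² = 2.139 × 1.620×10¹⁷ = 3.465×10¹⁷ J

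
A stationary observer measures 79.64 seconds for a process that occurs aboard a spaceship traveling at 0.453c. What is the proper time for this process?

Dilated time Δt = 79.64 seconds
γ = 1/√(1 - 0.453²) = 1.1217
Δt₀ = Δt/γ = 79.64/1.1217 = 71.00 seconds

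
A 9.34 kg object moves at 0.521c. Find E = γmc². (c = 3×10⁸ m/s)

γ = 1/√(1 - 0.521²) = 1.1716
mc² = 9.34 × (3×10⁸)² = 8.406×10¹⁷ J
E = γmc² = 1.1716 × 8.406×10¹⁷ = 9.848×10¹⁷ J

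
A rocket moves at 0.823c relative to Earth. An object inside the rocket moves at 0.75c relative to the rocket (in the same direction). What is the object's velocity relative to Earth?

u = (u' + v)/(1 + u'v/c²)
Numerator: 0.75 + 0.823 = 1.573
Denominator: 1 + 0.61725 = 1.61725
u = 1.573/1.61725 = 0.9726c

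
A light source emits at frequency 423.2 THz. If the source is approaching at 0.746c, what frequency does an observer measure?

β = v/c = 0.746
(1+β)/(1-β) = 1.746/0.254 = 6.874
Doppler factor = √(6.874) = 2.622
f_obs = 423.2 × 2.622 = 1110 THz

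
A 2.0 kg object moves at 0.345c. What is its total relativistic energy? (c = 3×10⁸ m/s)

γ = 1/√(1 - 0.345²) = 1.0654
mc² = 2.0 × (3×10⁸)² = 1.800×10¹⁷ J
E = γmc² = 1.0654 × 1.800×10¹⁷ = 1.918×10¹⁷ J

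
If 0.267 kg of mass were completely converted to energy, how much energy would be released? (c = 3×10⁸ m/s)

Using E = mc²:
c² = (3×10⁸)² = 9×10¹⁶ m²/s²
E = 0.267 × 9×10¹⁶ = 2.403×10¹⁶ J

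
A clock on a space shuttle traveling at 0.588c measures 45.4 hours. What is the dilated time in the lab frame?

Proper time Δt₀ = 45.4 hours
γ = 1/√(1 - 0.588²) = 1.2363
Δt = γΔt₀ = 1.2363 × 45.4 = 56.13 hours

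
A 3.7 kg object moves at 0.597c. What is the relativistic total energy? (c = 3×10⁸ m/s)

γ = 1/√(1 - 0.597²) = 1.2465
mc² = 3.7 × (3×10⁸)² = 3.330×10¹⁷ J
E = γmc² = 1.2465 × 3.330×10¹⁷ = 4.151×10¹⁷ J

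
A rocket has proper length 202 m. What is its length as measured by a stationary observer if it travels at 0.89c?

Proper length L₀ = 202 m
γ = 1/√(1 - 0.89²) = 2.1932
L = L₀/γ = 202/2.1932 = 92.10 m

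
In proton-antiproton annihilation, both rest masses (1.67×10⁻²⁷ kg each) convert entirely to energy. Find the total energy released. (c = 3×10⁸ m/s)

Both particles have the same rest mass, so total mass = 2m
E = 2m·c² = 2 × 1.67×10⁻²⁷ × (3×10⁸)²
= 2 × 1.67×10⁻²⁷ × 9×10¹⁶
= 3.006×10⁻¹⁰ J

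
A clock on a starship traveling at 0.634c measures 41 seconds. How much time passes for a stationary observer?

Proper time Δt₀ = 41 seconds
γ = 1/√(1 - 0.634²) = 1.2931
Δt = γΔt₀ = 1.2931 × 41 = 53.02 seconds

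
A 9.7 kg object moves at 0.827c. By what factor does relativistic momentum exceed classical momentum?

p_rel = γmv, p_class = mv
Ratio = γ = 1/√(1 - 0.827²) = 1.779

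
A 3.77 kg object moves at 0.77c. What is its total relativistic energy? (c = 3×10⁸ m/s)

γ = 1/√(1 - 0.77²) = 1.5673
mc² = 3.77 × (3×10⁸)² = 3.393×10¹⁷ J
E = γmc² = 1.5673 × 3.393×10¹⁷ = 5.318×10¹⁷ J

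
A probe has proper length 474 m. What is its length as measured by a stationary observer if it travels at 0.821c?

Proper length L₀ = 474 m
γ = 1/√(1 - 0.821²) = 1.7515
L = L₀/γ = 474/1.7515 = 270.6 m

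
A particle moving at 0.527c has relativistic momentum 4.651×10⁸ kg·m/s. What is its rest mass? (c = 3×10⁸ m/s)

γ = 1/√(1 - 0.527²) = 1.1767
v = 0.527 × 3×10⁸ = 1.581×10⁸ m/s
m = p/(γv) = 4.651×10⁸/(1.1767 × 1.581×10⁸) = 2.500 kg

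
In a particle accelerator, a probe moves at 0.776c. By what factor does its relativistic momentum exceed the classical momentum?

p_rel = γmv, p_class = mv
Ratio = γ = 1/√(1 - 0.776²)
= 1/√(0.397824) = 1.585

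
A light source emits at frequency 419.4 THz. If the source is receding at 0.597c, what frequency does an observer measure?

β = v/c = 0.597
(1-β)/(1+β) = 0.403/1.597 = 0.2523
Doppler factor = √(0.2523) = 0.5023
f_obs = 419.4 × 0.5023 = 210.7 THz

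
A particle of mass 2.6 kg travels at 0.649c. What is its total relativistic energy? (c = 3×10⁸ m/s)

γ = 1/√(1 - 0.649²) = 1.3144
mc² = 2.6 × (3×10⁸)² = 2.340×10¹⁷ J
E = γmc² = 1.3144 × 2.340×10¹⁷ = 3.076×10¹⁷ J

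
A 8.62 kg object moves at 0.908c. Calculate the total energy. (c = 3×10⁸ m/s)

γ = 1/√(1 - 0.908²) = 2.387
mc² = 8.62 × (3×10⁸)² = 7.758×10¹⁷ J
E = γmc² = 2.387 × 7.758×10¹⁷ = 1.852×10¹⁸ J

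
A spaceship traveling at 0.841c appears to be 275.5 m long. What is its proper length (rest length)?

Contracted length L = 275.5 m
γ = 1/√(1 - 0.841²) = 1.8483
L₀ = γL = 1.8483 × 275.5 = 509.2 m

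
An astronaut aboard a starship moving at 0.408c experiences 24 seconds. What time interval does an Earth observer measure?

Proper time Δt₀ = 24 seconds
γ = 1/√(1 - 0.408²) = 1.0953
Δt = γΔt₀ = 1.0953 × 24 = 26.29 seconds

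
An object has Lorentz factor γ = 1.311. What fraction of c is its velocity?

From γ = 1/√(1 - v²/c²):
1/γ² = 1/1.311² = 0.5818
v²/c² = 1 - 0.5818 = 0.4182
v/c = √(0.4182) = 0.6467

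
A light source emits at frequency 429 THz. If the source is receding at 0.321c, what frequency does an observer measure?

β = v/c = 0.321
(1-β)/(1+β) = 0.679/1.321 = 0.5140
Doppler factor = √(0.5140) = 0.7169
f_obs = 429 × 0.7169 = 307.6 THz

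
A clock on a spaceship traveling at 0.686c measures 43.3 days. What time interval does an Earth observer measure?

Proper time Δt₀ = 43.3 days
γ = 1/√(1 - 0.686²) = 1.3744
Δt = γΔt₀ = 1.3744 × 43.3 = 59.51 days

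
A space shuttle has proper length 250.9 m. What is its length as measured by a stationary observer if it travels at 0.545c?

Proper length L₀ = 250.9 m
γ = 1/√(1 - 0.545²) = 1.1927
L = L₀/γ = 250.9/1.1927 = 210.4 m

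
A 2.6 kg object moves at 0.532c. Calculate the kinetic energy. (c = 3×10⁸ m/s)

γ = 1/√(1 - 0.532²) = 1.181
γ - 1 = 0.1810
KE = (γ-1)mc² = 0.1810 × 2.6 × (3×10⁸)² = 4.235×10¹⁶ J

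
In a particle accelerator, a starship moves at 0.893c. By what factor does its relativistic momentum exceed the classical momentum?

p_rel = γmv, p_class = mv
Ratio = γ = 1/√(1 - 0.893²)
= 1/√(0.202551) = 2.222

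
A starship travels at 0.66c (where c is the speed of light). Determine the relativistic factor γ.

v/c = 0.66, so (v/c)² = 0.4356
1 - (v/c)² = 0.5644
γ = 1/√(0.5644) = 1.331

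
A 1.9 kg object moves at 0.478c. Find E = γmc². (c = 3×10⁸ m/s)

γ = 1/√(1 - 0.478²) = 1.1385
mc² = 1.9 × (3×10⁸)² = 1.710×10¹⁷ J
E = γmc² = 1.1385 × 1.710×10¹⁷ = 1.947×10¹⁷ J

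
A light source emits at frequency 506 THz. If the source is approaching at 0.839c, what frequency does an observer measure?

β = v/c = 0.839
(1+β)/(1-β) = 1.839/0.161 = 11.422
Doppler factor = √(11.422) = 3.380
f_obs = 506 × 3.380 = 1710 THz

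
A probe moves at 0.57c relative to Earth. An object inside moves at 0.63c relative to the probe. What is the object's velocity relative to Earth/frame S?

u = (u' + v)/(1 + u'v/c²)
Numerator: 0.63 + 0.57 = 1.2
Denominator: 1 + 0.3591 = 1.3591
u = 1.2/1.3591 = 0.8829c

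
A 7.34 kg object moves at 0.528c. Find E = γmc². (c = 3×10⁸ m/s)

γ = 1/√(1 - 0.528²) = 1.1775
mc² = 7.34 × (3×10⁸)² = 6.606×10¹⁷ J
E = γmc² = 1.1775 × 6.606×10¹⁷ = 7.779×10¹⁷ J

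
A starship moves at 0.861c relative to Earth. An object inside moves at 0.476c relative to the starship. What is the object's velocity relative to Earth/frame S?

u = (u' + v)/(1 + u'v/c²)
Numerator: 0.476 + 0.861 = 1.337
Denominator: 1 + 0.409836 = 1.409836
u = 1.337/1.409836 = 0.9483c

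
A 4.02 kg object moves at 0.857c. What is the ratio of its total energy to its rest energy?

E = γmc², E₀ = mc²
E/E₀ = γ = 1/√(1 - 0.857²) = 1.941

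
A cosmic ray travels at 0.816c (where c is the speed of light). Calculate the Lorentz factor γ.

v/c = 0.816, so (v/c)² = 0.665856
1 - (v/c)² = 0.334144
γ = 1/√(0.334144) = 1.730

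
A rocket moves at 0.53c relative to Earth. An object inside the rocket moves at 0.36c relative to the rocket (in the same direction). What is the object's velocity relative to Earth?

u = (u' + v)/(1 + u'v/c²)
Numerator: 0.36 + 0.53 = 0.89
Denominator: 1 + 0.1908 = 1.1908
u = 0.89/1.1908 = 0.7474c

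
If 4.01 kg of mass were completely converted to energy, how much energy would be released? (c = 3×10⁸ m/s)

Using E = mc²:
c² = (3×10⁸)² = 9×10¹⁶ m²/s²
E = 4.01 × 9×10¹⁶ = 3.609×10¹⁷ J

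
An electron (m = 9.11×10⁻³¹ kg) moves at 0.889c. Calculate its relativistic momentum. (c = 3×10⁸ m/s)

γ = 1/√(1 - 0.889²) = 2.184
v = 0.889 × 3×10⁸ = 2.667×10⁸ m/s
p = γmv = 2.184 × 9.11×10⁻³¹ × 2.667×10⁸ = 5.306×10⁻²² kg·m/s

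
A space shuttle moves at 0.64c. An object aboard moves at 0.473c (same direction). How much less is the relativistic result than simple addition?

Classical: u' + v = 0.473 + 0.64 = 1.113c
Relativistic: u = (0.473 + 0.64)/(1 + 0.30272) = 1.113/1.30272 = 0.8544c
Difference: 1.113 - 0.8544 = 0.2586c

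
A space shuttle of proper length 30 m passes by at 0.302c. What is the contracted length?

Proper length L₀ = 30 m
γ = 1/√(1 - 0.302²) = 1.049
L = L₀/γ = 30/1.049 = 28.60 m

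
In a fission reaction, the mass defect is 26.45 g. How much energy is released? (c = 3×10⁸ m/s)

Convert mass defect: Δm = 26.45 g = 0.02645 kg
E = Δm·c² = 0.02645 × (3×10⁸)²
= 0.02645 × 9×10¹⁶ = 2.381×10¹⁵ J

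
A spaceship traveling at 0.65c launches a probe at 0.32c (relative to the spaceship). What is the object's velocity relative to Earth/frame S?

u = (u' + v)/(1 + u'v/c²)
Numerator: 0.32 + 0.65 = 0.97
Denominator: 1 + 0.208 = 1.208
u = 0.97/1.208 = 0.8030c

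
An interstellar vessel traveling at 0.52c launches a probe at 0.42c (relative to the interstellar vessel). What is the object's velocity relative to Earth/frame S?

u = (u' + v)/(1 + u'v/c²)
Numerator: 0.42 + 0.52 = 0.94
Denominator: 1 + 0.2184 = 1.2184
u = 0.94/1.2184 = 0.7715c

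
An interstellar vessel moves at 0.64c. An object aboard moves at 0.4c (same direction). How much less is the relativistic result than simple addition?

Classical: u' + v = 0.4 + 0.64 = 1.04c
Relativistic: u = (0.4 + 0.64)/(1 + 0.256) = 1.04/1.256 = 0.8280c
Difference: 1.04 - 0.8280 = 0.2120c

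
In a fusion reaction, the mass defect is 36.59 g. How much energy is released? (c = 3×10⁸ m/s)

Convert mass defect: Δm = 36.59 g = 0.03659 kg
E = Δm·c² = 0.03659 × (3×10⁸)²
= 0.03659 × 9×10¹⁶ = 3.293×10¹⁵ J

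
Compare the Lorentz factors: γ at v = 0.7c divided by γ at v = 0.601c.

γ₁ = 1/√(1 - 0.7²) = 1.400
γ₂ = 1/√(1 - 0.601²) = 1.251
γ₁/γ₂ = 1.400/1.251 = 1.119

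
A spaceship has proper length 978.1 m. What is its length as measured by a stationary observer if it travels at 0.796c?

Proper length L₀ = 978.1 m
γ = 1/√(1 - 0.796²) = 1.6521
L = L₀/γ = 978.1/1.6521 = 592.0 m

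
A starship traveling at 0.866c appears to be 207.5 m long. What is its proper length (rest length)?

Contracted length L = 207.5 m
γ = 1/√(1 - 0.866²) = 2.000
L₀ = γL = 2.000 × 207.5 = 415.0 m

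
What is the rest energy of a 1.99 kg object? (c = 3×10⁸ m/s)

c² = (3×10⁸)² = 9.000×10¹⁶ m²/s²
E₀ = mc² = 1.99 × 9.000×10¹⁶ = 1.791×10¹⁷ J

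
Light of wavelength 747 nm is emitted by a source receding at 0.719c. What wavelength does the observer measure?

β = 0.719
Wavelength Doppler factor = √(1.719/0.281) = √(6.117) = 2.4733
λ_obs = 747 × 2.4733 = 1848 nm (redshift)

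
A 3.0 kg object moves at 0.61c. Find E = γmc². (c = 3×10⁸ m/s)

γ = 1/√(1 - 0.61²) = 1.262
mc² = 3.0 × (3×10⁸)² = 2.700×10¹⁷ J
E = γmc² = 1.262 × 2.700×10¹⁷ = 3.407×10¹⁷ J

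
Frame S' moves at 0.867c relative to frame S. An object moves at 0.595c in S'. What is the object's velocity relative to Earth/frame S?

u = (u' + v)/(1 + u'v/c²)
Numerator: 0.595 + 0.867 = 1.462
Denominator: 1 + 0.515865 = 1.515865
u = 1.462/1.515865 = 0.9645c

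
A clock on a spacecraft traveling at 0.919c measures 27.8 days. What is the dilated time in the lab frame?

Proper time Δt₀ = 27.8 days
γ = 1/√(1 - 0.919²) = 2.5364
Δt = γΔt₀ = 2.5364 × 27.8 = 70.51 days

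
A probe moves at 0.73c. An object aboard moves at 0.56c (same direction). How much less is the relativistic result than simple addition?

Classical: u' + v = 0.56 + 0.73 = 1.29c
Relativistic: u = (0.56 + 0.73)/(1 + 0.4088) = 1.29/1.4088 = 0.9157c
Difference: 1.29 - 0.9157 = 0.3743c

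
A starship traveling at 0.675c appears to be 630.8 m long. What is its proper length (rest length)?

Contracted length L = 630.8 m
γ = 1/√(1 - 0.675²) = 1.35535
L₀ = γL = 1.35535 × 630.8 = 855.0 m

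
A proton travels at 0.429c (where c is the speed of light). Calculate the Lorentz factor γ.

v/c = 0.429, so (v/c)² = 0.184041
1 - (v/c)² = 0.815959
γ = 1/√(0.815959) = 1.107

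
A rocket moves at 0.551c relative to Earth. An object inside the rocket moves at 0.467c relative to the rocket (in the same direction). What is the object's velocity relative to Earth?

u = (u' + v)/(1 + u'v/c²)
Numerator: 0.467 + 0.551 = 1.018
Denominator: 1 + 0.257317 = 1.257317
u = 1.018/1.257317 = 0.8097c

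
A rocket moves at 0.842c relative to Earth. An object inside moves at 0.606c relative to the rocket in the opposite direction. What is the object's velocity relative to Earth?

Object's velocity in rocket frame is u' = -0.606c
u = (u' + v)/(1 + u'v/c²) = (v - 0.606)/(1 - 0.606·v/c²)
Numerator: 0.842 - 0.606 = 0.236
Denominator: 1 - 0.510252 = 0.489748
u = 0.236/0.489748 = 0.4819c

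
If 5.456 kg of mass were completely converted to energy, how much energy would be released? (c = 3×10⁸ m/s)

Using E = mc²:
c² = (3×10⁸)² = 9×10¹⁶ m²/s²
E = 5.456 × 9×10¹⁶ = 4.910×10¹⁷ J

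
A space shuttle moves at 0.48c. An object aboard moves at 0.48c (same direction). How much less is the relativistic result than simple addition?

Classical: u' + v = 0.48 + 0.48 = 0.96c
Relativistic: u = (0.48 + 0.48)/(1 + 0.2304) = 0.96/1.2304 = 0.7802c
Difference: 0.96 - 0.7802 = 0.1798c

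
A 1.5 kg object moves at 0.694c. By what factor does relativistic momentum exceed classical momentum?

p_rel = γmv, p_class = mv
Ratio = γ = 1/√(1 - 0.694²) = 1.389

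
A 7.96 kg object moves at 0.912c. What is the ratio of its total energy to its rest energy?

E = γmc², E₀ = mc²
E/E₀ = γ = 1/√(1 - 0.912²) = 2.438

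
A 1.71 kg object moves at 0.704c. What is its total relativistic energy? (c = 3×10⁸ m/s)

γ = 1/√(1 - 0.704²) = 1.408
mc² = 1.71 × (3×10⁸)² = 1.539×10¹⁷ J
E = γmc² = 1.408 × 1.539×10¹⁷ = 2.167×10¹⁷ J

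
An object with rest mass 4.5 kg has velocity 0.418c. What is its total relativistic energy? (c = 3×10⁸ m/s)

γ = 1/√(1 - 0.418²) = 1.1008
mc² = 4.5 × (3×10⁸)² = 4.050×10¹⁷ J
E = γmc² = 1.1008 × 4.050×10¹⁷ = 4.458×10¹⁷ J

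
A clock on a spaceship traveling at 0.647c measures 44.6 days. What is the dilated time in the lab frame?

Proper time Δt₀ = 44.6 days
γ = 1/√(1 - 0.647²) = 1.3115
Δt = γΔt₀ = 1.3115 × 44.6 = 58.49 days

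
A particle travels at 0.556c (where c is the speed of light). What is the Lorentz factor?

v/c = 0.556, so (v/c)² = 0.309136
1 - (v/c)² = 0.690864
γ = 1/√(0.690864) = 1.203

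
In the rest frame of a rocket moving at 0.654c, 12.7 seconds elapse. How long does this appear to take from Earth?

Proper time Δt₀ = 12.7 seconds
γ = 1/√(1 - 0.654²) = 1.322
Δt = γΔt₀ = 1.322 × 12.7 = 16.79 seconds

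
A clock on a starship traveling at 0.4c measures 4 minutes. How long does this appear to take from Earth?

Proper time Δt₀ = 4 minutes
γ = 1/√(1 - 0.4²) = 1.091
Δt = γΔt₀ = 1.091 × 4 = 4.364 minutes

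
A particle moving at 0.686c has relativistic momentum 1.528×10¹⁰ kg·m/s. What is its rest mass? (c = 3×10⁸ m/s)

γ = 1/√(1 - 0.686²) = 1.3744
v = 0.686 × 3×10⁸ = 2.058×10⁸ m/s
m = p/(γv) = 1.528×10¹⁰/(1.3744 × 2.058×10⁸) = 54.02 kg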